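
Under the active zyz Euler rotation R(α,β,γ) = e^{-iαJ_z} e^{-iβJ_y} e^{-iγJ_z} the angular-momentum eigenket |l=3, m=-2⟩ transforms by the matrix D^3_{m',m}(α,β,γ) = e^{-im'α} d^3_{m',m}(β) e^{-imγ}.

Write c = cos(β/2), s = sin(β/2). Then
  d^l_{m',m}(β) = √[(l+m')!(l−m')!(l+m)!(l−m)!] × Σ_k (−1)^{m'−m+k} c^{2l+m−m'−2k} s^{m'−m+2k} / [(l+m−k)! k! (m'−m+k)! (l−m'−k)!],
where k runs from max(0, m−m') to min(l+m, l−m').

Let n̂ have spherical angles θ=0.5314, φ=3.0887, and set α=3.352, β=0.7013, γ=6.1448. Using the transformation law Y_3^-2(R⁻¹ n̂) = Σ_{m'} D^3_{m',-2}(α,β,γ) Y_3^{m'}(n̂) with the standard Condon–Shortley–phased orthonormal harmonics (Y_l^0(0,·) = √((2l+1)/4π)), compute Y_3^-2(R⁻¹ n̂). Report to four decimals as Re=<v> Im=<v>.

Re=0.0021 Im=-0.0504

Need the full column D^3_{m',-2} for m'=−3..3 at α=3.352, β=0.7013, γ=6.1448.
cos(β/2)=0.939150, sin(β/2)=0.343508
d^3_{-3,-2}: single k=1 term ⇒ +0.614733;  D = -0.576520-0.213359i
d^3_{-2,-2}: k∈[0..1] ⇒ +0.686134 -0.458969 = +0.227164;  D = +0.224812+0.032609i
d^3_{-1,-2}: k∈[0..1] ⇒ -0.793617 +0.212347 = -0.581270;  D = +0.579991-0.038547i
d^3_{0,-2}: k∈[0..1] ⇒ +0.502776 -0.067263 = +0.435512;  D = +0.418938-0.119004i
d^3_{1,-2}: k∈[0..1] ⇒ -0.212347 +0.014204 = -0.198143;  D = +0.175090-0.092757i
d^3_{2,-2}: k∈[0..1] ⇒ +0.061403 -0.001643 = +0.059760;  D = +0.045800-0.038388i
d^3_{3,-2}: single k=0 term ⇒ -0.011003;  D = +0.006770-0.008673i
Y_3^{m'}(θ=0.5314,φ=3.0887) and Σ D·Y over m':
  (-0.5765-0.2134i)·(-0.0536-0.0086i)  (+0.2248+0.0326i)·(+0.2250+0.0239i)  (+0.5800-0.0385i)·(-0.4442-0.0235i)  (+0.4189-0.1190i)·(+0.2304+0.0000i)  (+0.1751-0.0928i)·(+0.4442-0.0235i)  (+0.0458-0.0384i)·(+0.2250-0.0239i)  (+0.0068-0.0087i)·(+0.0536-0.0086i)
Y_3^-2(R⁻¹ n̂) = +0.002122-0.050414i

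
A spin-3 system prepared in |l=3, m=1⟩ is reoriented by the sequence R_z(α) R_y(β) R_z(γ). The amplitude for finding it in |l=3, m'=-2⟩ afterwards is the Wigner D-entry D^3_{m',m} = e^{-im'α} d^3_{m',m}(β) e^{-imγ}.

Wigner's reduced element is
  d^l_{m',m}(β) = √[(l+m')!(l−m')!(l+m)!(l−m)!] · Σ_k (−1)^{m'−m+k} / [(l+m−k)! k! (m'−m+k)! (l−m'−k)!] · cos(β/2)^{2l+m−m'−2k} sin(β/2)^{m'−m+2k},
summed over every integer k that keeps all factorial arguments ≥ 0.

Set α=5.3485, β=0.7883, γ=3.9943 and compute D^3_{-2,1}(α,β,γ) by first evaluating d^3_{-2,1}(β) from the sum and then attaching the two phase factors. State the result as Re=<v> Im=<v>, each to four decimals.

First d^3_{-2,1}(β=0.7883), then the phase factors e^{-i(-2)α} and e^{-i(1)γ}:
With c≡cos(β/2)=0.923323 and s≡sin(β/2)=0.384024, N=[1·120·24·2]^{1/2}=75.894664
k: max(0,(1)−(-2))=3 … min(3+(1),3−(-2))=4
  k=3: (−1)^0·75.8947/(12)·0.9233^3·0.3840^3 = +0.281945
  k=4: (−1)^1·75.8947/(24)·0.9233^1·0.3840^5 = -0.024386
d^3_{-2,1}(0.7883) = +0.281945 -0.024386 = +0.257559
Phases: e^{-i·(-2)·5.3485}=-0.294158-0.955757i, e^{-i·(1)·3.9943}=-0.657947+0.753064i ⇒ D=+0.235225+0.104908i

Re=0.2352 Im=0.1049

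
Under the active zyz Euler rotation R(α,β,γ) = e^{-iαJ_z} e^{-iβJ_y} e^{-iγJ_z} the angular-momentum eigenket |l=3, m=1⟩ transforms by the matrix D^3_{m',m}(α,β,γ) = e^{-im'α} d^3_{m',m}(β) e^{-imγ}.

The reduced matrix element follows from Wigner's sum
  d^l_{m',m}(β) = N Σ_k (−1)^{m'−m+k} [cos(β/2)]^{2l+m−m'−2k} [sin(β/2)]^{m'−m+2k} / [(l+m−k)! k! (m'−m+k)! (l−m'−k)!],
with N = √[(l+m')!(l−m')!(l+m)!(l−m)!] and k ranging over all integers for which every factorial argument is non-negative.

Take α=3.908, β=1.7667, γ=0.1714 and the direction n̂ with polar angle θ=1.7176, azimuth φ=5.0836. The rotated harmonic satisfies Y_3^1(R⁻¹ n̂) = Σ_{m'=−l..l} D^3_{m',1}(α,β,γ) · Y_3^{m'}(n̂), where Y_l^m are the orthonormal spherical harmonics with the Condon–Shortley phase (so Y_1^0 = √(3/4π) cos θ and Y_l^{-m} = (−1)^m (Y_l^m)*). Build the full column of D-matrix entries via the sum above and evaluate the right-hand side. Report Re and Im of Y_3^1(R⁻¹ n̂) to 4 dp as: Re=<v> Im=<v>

Need the full column D^3_{m',1} for m'=−3..3 at α=3.908, β=1.7667, γ=0.1714.
cos(β/2)=0.634566, sin(β/2)=0.772869
d^3_{-3,1}: single k=4 term ⇒ +0.556445;  D = +0.294172-0.472328i
d^3_{-2,1}: k∈[3..4] ⇒ +0.746066 -0.553358 = +0.192708;  D = +0.040055+0.188499i
d^3_{-1,1}: k∈[2..4] ⇒ +0.581124 -1.149388 +0.213125 = -0.355138;  D = +0.294106+0.199060i
d^3_{0,1}: k∈[1..3] ⇒ +0.275473 -1.225912 +0.606173 = -0.344265;  D = -0.339221+0.058719i
d^3_{1,1}: k∈[0..2] ⇒ +0.065292 -0.774833 +0.862041 = +0.152500;  D = -0.090213+0.122955i
d^3_{2,1}: k∈[0..1] ⇒ -0.251471 +0.746066 = +0.494595;  D = -0.065792-0.490199i
d^3_{3,1}: single k=0 term ⇒ +0.375114;  D = +0.293796+0.233226i
Y_3^{m'}(θ=1.7176,φ=5.0836) and Σ D·Y over m':
  (+0.2942-0.4723i)·(-0.3624-0.1783i)  (+0.0401+0.1885i)·(+0.1078-0.0989i)  (+0.2941+0.1991i)·(-0.1036-0.2661i)  (-0.3392+0.0587i)·(+0.1579+0.0000i)  (-0.0902+0.1230i)·(+0.1036-0.2661i)  (-0.0658-0.4902i)·(+0.1078+0.0989i)  (+0.2938+0.2332i)·(+0.3624-0.1783i)
Y_3^1(R⁻¹ n̂) = +0.013890+0.055040i

Re=0.0139 Im=0.0550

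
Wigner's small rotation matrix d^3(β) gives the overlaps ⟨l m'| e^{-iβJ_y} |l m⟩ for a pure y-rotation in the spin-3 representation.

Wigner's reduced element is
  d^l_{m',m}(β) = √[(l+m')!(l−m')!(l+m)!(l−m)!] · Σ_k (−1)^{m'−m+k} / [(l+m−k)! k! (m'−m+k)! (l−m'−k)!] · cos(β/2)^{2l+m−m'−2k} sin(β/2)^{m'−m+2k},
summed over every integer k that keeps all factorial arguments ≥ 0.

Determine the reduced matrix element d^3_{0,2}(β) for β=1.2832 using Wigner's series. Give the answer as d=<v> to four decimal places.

d=0.3572

d^3_{0,2}(β=1.2832) via Wigner's sum:
With c≡cos(β/2)=0.801139 and s≡sin(β/2)=0.598478, N=[6·6·120·1]^{1/2}=65.726707
Admissible k: 2..3 (factorial args all ≥0)
  k=2: (−1)^0·65.7267/(12)·0.8011^4·0.5985^2 = +0.808145
  k=3: (−1)^1·65.7267/(12)·0.8011^2·0.5985^4 = -0.450993
d^3_{0,2}(1.2832) = +0.808145 -0.450993 = +0.357152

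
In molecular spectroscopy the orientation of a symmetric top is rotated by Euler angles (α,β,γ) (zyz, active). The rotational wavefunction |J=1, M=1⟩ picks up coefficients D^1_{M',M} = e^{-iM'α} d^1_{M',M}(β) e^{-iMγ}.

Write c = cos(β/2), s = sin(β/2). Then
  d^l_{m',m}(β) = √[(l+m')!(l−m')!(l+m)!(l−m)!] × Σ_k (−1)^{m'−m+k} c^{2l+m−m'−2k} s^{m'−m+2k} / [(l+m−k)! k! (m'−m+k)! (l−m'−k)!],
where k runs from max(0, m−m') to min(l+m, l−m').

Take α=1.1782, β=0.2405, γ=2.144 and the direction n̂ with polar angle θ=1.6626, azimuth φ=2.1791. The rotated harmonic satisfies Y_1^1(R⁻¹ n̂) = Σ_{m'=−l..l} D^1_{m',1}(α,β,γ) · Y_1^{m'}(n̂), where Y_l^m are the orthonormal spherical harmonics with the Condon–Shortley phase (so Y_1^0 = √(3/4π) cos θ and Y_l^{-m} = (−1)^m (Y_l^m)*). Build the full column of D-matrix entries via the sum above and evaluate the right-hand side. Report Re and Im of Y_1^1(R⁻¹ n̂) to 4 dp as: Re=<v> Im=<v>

Need the full column D^1_{m',1} for m'=−1..1 at α=1.1782, β=0.2405, γ=2.144.
cos(β/2)=0.992779, sin(β/2)=0.119960
d^1_{-1,1}: single k=2 term ⇒ +0.014390;  D = +0.008185-0.011836i
d^1_{0,1}: single k=1 term ⇒ +0.168425;  D = -0.091341-0.141505i
d^1_{1,1}: single k=0 term ⇒ +0.985610;  D = -0.969578+0.177042i
Y_1^{m'}(θ=1.6626,φ=2.1791) and Σ D·Y over m':
  (+0.0082-0.0118i)·(-0.1966-0.2823i)  (-0.0913-0.1415i)·(-0.0448+0.0000i)  (-0.9696+0.1770i)·(+0.1966-0.2823i)
Y_1^1(R⁻¹ n̂) = -0.141505+0.314899i

Re=-0.1415 Im=0.3149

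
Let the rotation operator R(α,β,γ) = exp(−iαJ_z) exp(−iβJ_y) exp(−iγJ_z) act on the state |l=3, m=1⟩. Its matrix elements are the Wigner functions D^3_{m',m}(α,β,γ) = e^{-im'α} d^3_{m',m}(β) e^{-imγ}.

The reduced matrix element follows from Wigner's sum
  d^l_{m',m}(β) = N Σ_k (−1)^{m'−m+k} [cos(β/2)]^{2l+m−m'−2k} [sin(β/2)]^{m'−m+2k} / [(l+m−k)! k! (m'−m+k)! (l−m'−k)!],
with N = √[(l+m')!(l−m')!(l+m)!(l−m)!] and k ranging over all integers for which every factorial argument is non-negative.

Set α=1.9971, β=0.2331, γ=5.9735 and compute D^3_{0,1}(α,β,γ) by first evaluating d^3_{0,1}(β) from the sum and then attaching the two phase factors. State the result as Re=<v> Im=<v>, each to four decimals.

Re=0.3556 Im=0.1138

First d^3_{0,1}(β=0.2331), then the phase factors e^{-i(0)α} and e^{-i(1)γ}:
c=cos(0.2331/2)=0.993216, s=sin(0.2331/2)=0.116286; N=√[6·6·24·2]=41.569219
Admissible k: 1..3 (factorial args all ≥0)
  k=1: (−1)^0·41.5692/(12)·0.9932^5·0.1163^1 = +0.389347
  k=2: (−1)^1·41.5692/(4)·0.9932^3·0.1163^3 = -0.016011
  k=3: (−1)^2·41.5692/(12)·0.9932^1·0.1163^5 = +0.000073
d^3_{0,1}(0.2331) = +0.389347 -0.016011 +0.000073 = +0.373409
Attach z-rotation phases: D = e^{-i(0)(1.9971)}·(+0.373409)·e^{-i(1)(5.9735)} = +0.355646+0.113800i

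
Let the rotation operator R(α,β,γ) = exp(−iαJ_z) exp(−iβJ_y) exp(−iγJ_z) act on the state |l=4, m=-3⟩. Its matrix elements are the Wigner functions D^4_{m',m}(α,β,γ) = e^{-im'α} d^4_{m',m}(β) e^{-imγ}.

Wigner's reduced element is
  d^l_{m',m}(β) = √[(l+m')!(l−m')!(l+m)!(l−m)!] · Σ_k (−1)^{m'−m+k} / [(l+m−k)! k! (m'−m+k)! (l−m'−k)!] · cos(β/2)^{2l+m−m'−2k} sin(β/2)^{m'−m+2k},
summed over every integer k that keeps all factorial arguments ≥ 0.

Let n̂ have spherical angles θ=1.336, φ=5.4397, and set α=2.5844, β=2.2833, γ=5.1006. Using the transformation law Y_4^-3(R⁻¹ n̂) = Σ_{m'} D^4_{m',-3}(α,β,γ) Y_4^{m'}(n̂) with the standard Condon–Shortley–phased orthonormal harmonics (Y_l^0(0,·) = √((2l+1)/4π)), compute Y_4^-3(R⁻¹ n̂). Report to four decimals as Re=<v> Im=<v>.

Need the full column D^4_{m',-3} for m'=−4..4 at α=2.5844, β=2.2833, γ=5.1006.
cos(β/2)=0.416095, sin(β/2)=0.909321
d^4_{-4,-3}: single k=1 term ⇒ +0.005554;  D = +0.004856+0.002695i
d^4_{-3,-3}: k∈[0..1] ⇒ +0.000899 -0.030039 = -0.029140;  D = +0.014148+0.025476i
d^4_{-2,-3}: k∈[0..1] ⇒ -0.007347 +0.105268 = +0.097921;  D = -0.004918+0.097798i
d^4_{-1,-3}: k∈[0..1] ⇒ +0.034061 -0.271117 = -0.237056;  D = -0.135304+0.194650i
d^4_{0,-3}: k∈[0..1] ⇒ -0.110963 +0.529941 = +0.418978;  D = -0.384891+0.165533i
d^4_{1,-3}: k∈[0..1] ⇒ +0.271117 -0.776889 = -0.505771;  D = -0.500014-0.076096i
d^4_{2,-3}: k∈[0..1] ⇒ -0.502746 +0.800346 = +0.297600;  D = -0.226033-0.193584i
d^4_{3,-3}: k∈[0..1] ⇒ +0.685151 -0.467454 = +0.217697;  D = +0.065452+0.207625i
d^4_{4,-3}: single k=0 term ⇒ -0.605005;  D = -0.150742+0.585924i
Y_4^{m'}(θ=1.336,φ=5.4397) and Σ D·Y over m':
  (+0.0049+0.0027i)·(-0.3853-0.0912i)  (+0.0141+0.0255i)·(-0.2194+0.1537i)  (-0.0049+0.0978i)·(+0.0228-0.1952i)  (-0.1353+0.1946i)·(-0.1865-0.2096i)  (-0.3849+0.1655i)·(+0.1564+0.0000i)  (-0.5000-0.0761i)·(+0.1865-0.2096i)  (-0.2260-0.1936i)·(+0.0228+0.1952i)  (+0.0655+0.2076i)·(+0.2194+0.1537i)  (-0.1507+0.5859i)·(-0.3853+0.0912i)
Y_4^-3(R⁻¹ n̂) = -0.073316-0.125585i

Re=-0.0733 Im=-0.1256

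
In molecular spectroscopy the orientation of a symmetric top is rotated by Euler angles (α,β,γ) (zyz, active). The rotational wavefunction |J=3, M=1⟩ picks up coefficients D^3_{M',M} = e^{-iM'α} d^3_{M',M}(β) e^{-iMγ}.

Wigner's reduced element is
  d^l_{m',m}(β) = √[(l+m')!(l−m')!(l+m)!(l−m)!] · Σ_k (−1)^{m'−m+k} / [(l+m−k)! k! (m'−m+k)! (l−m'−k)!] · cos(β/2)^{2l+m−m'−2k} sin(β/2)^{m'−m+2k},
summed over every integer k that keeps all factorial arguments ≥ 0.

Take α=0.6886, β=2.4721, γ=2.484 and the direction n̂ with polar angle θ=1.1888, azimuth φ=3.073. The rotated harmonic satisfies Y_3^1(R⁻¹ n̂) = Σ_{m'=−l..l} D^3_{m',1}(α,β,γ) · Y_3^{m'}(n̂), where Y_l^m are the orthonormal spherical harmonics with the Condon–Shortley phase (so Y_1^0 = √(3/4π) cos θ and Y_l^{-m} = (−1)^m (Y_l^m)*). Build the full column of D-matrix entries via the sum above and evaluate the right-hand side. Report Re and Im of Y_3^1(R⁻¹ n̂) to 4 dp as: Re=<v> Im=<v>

Re=-0.0760 Im=0.3385

Need the full column D^3_{m',1} for m'=−3..3 at α=0.6886, β=2.4721, γ=2.484.
cos(β/2)=0.328530, sin(β/2)=0.944494
d^3_{-3,1}: single k=4 term ⇒ +0.332653;  D = +0.303985-0.135096i
d^3_{-2,1}: k∈[3..4] ⇒ +0.188952 -0.780854 = -0.591902;  D = -0.264891+0.529321i
d^3_{-1,1}: k∈[2..4] ⇒ +0.062352 -0.687124 +0.709895 = +0.085123;  D = -0.018959-0.082985i
d^3_{0,1}: k∈[1..3] ⇒ +0.012522 -0.310479 +0.855383 = +0.557425;  D = -0.441183-0.340706i
d^3_{1,1}: k∈[0..2] ⇒ +0.001257 -0.083135 +0.515343 = +0.433465;  D = -0.433257+0.013438i
d^3_{2,1}: k∈[0..1] ⇒ -0.011431 +0.188952 = +0.177521;  D = -0.133507+0.117002i
d^3_{3,1}: single k=0 term ⇒ +0.040248;  D = -0.006515+0.039717i
Y_3^{m'}(θ=1.1888,φ=3.073) and Σ D·Y over m':
  (+0.3040-0.1351i)·(-0.3263-0.0681i)  (-0.2649+0.5293i)·(+0.3249+0.0449i)  (-0.0190-0.0830i)·(+0.0913+0.0063i)  (-0.4412-0.3407i)·(-0.3207+0.0000i)  (-0.4333+0.0134i)·(-0.0913+0.0063i)  (-0.1335+0.1170i)·(+0.3249-0.0449i)  (-0.0065+0.0397i)·(+0.3263-0.0681i)
Y_3^1(R⁻¹ n̂) = -0.076031+0.338526i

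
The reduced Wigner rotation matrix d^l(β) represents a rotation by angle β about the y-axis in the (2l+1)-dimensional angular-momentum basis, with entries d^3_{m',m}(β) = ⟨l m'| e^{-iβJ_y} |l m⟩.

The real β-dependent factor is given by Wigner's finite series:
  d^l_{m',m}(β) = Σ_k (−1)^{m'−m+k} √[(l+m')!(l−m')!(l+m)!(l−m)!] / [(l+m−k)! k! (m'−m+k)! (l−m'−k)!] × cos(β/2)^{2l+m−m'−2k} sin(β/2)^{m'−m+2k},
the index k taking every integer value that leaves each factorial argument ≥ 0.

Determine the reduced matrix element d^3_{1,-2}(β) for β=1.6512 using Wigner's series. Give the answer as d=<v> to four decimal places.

d^3_{1,-2}(β=1.6512) via Wigner's sum:
c=cos(1.6512/2)=0.678116, s=sin(1.6512/2)=0.734955; N=√[24·2·1·120]=75.894664
k: max(0,(-2)−(1))=0 … min(3+(-2),3−(1))=1
  k=0: (−1)^3·75.8947/(12)·0.6781^3·0.7350^3 = -0.782932
  k=1: (−1)^4·75.8947/(24)·0.6781^1·0.7350^5 = +0.459840
d^3_{1,-2}(1.6512) = -0.782932 +0.459840 = -0.323092

d=-0.3231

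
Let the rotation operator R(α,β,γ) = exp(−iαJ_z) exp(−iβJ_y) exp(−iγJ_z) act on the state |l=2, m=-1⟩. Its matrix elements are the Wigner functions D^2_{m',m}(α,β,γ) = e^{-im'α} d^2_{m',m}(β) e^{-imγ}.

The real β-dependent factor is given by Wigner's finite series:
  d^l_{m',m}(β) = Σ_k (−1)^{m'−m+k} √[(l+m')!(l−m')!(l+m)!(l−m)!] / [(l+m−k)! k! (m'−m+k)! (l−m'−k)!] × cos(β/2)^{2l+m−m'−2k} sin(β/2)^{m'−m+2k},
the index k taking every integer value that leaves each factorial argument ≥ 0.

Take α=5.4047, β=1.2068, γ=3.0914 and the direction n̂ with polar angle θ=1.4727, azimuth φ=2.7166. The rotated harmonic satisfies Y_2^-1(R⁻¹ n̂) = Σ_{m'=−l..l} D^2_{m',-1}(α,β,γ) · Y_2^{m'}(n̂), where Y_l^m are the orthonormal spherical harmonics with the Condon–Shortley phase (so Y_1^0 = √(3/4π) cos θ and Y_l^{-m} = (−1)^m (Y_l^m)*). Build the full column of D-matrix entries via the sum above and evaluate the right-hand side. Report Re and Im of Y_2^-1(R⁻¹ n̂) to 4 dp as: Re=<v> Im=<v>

Re=-0.2399 Im=0.2822

Need the full column D^2_{m',-1} for m'=−2..2 at α=5.4047, β=1.2068, γ=3.0914.
cos(β/2)=0.823411, sin(β/2)=0.567445
d^2_{-2,-1}: single k=1 term ⇒ +0.633584;  D = +0.148368+0.615967i
d^2_{-1,-1}: k∈[0..1] ⇒ +0.459692 -0.654942 = -0.195250;  D = +0.116934-0.156362i
d^2_{0,-1}: k∈[0..1] ⇒ -0.775979 +0.368523 = -0.407456;  D = +0.406943-0.020443i
d^2_{1,-1}: k∈[0..1] ⇒ +0.654942 -0.103680 = +0.551262;  D = -0.372727-0.406157i
d^2_{2,-1}: single k=0 term ⇒ -0.300898;  D = -0.040791+0.298120i
Y_2^{m'}(θ=1.4727,φ=2.7166) and Σ D·Y over m':
  (+0.1484+0.6160i)·(+0.2525+0.2874i)  (+0.1169-0.1564i)·(-0.0686-0.0310i)  (+0.4069-0.0204i)·(-0.3063+0.0000i)  (-0.3727-0.4062i)·(+0.0686-0.0310i)  (-0.0408+0.2981i)·(+0.2525-0.2874i)
Y_2^-1(R⁻¹ n̂) = -0.239899+0.282235i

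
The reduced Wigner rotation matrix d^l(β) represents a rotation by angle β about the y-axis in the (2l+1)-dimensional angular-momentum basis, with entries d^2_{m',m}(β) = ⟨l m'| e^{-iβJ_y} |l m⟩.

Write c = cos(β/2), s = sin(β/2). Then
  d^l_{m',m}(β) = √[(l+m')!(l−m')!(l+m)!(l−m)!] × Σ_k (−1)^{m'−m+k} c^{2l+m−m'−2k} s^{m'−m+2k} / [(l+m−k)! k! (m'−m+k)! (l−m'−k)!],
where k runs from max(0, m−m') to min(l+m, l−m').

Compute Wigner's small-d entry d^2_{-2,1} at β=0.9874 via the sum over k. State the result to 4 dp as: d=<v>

d^2_{-2,1}(β=0.9874) via Wigner's sum:
With c≡cos(β/2)=0.880586 and s≡sin(β/2)=0.473887, N=[1·24·6·1]^{1/2}=12.000000
Admissible k: 3..3 (factorial args all ≥0)
  k=3: (−1)^0·12.0000/(6)·0.8806^1·0.4739^3 = +0.187425
d^2_{-2,1}(0.9874) = +0.187425

d=0.1874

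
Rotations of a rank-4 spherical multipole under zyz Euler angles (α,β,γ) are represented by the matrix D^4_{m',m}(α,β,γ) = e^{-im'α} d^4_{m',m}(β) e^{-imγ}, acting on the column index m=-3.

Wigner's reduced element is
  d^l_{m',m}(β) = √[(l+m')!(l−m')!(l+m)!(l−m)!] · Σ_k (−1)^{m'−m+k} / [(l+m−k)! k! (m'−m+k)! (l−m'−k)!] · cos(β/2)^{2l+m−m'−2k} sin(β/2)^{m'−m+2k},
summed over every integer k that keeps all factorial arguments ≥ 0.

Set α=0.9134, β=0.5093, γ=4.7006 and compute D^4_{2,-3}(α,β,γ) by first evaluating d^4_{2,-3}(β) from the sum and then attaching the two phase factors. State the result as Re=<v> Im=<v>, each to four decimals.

Re=-0.0097 Im=0.0029

Split into d^4_{2,-3}(β=0.5093) × two z-phases.
With c≡cos(β/2)=0.967752 and s≡sin(β/2)=0.251907, N=[720·2·1·5040]^{1/2}=2693.993318
k: max(0,(-3)−(2))=0 … min(4+(-3),4−(2))=1
  k=0: (−1)^5·2693.9933/(240)·0.9678^3·0.2519^5 = -0.010320
  k=1: (−1)^6·2693.9933/(720)·0.9678^1·0.2519^7 = +0.000233
d^4_{2,-3}(0.5093) = -0.010320 +0.000233 = -0.010087
Attach z-rotation phases: D = e^{-i(2)(0.9134)}·(-0.010087)·e^{-i(-3)(4.7006)} = -0.009662+0.002898i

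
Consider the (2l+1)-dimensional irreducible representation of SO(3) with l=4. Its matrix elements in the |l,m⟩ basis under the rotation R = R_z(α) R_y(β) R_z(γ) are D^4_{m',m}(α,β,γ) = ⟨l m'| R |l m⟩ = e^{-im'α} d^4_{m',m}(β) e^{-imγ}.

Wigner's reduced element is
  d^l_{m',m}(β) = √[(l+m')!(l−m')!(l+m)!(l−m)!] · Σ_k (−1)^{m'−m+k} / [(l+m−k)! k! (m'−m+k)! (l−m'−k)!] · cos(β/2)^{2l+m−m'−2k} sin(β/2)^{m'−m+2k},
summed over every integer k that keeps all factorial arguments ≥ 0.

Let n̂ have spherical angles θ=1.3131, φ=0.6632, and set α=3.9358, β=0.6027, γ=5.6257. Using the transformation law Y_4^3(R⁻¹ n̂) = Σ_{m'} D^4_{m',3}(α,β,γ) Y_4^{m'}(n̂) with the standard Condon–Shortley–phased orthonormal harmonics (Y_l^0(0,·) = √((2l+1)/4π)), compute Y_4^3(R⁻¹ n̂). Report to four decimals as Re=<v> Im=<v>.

Need the full column D^4_{m',3} for m'=−4..4 at α=3.9358, β=0.6027, γ=5.6257.
cos(β/2)=0.954937, sin(β/2)=0.296810
d^4_{-4,3}: single k=7 term ⇒ +0.000548;  D = +0.000232-0.000497i
d^4_{-3,3}: k∈[6..7] ⇒ +0.004364 -0.000060 = +0.004304;  D = +0.001505+0.004032i
d^4_{-2,3}: k∈[5..6] ⇒ +0.022516 -0.000725 = +0.021791;  D = -0.019904-0.008871i
d^4_{-1,3}: k∈[4..5] ⇒ +0.085375 -0.004949 = +0.080426;  D = +0.074839-0.029453i
d^4_{0,3}: k∈[3..4] ⇒ +0.245681 -0.023734 = +0.221946;  D = -0.086769+0.204282i
d^4_{1,3}: k∈[2..3] ⇒ +0.530241 -0.085375 = +0.444867;  D = -0.170181-0.411029i
d^4_{2,3}: k∈[1..2] ⇒ +0.804200 -0.233073 = +0.571127;  D = +0.529525+0.213984i
d^4_{3,3}: k∈[0..1] ⇒ +0.691507 -0.467629 = +0.223878;  D = -0.205308+0.089274i
d^4_{4,3}: single k=0 term ⇒ -0.607918;  D = -0.217804+0.567561i
Y_4^{m'}(θ=1.3131,φ=0.6632) and Σ D·Y over m':
  (+0.0002-0.0005i)·(-0.3416-0.1817i)  (+0.0015+0.0040i)·(-0.1173-0.2635i)  (-0.0199-0.0089i)·(-0.0413+0.1655i)  (+0.0748-0.0295i)·(-0.2338+0.1827i)  (-0.0868+0.2043i)·(+0.1269+0.0000i)  (-0.1702-0.4110i)·(+0.2338+0.1827i)  (+0.5295+0.2140i)·(-0.0413-0.1655i)  (-0.2053+0.0893i)·(+0.1173-0.2635i)  (-0.2178+0.5676i)·(-0.3416+0.1817i)
Y_4^3(R⁻¹ n̂) = -0.000533-0.349766i

Re=-0.0005 Im=-0.3498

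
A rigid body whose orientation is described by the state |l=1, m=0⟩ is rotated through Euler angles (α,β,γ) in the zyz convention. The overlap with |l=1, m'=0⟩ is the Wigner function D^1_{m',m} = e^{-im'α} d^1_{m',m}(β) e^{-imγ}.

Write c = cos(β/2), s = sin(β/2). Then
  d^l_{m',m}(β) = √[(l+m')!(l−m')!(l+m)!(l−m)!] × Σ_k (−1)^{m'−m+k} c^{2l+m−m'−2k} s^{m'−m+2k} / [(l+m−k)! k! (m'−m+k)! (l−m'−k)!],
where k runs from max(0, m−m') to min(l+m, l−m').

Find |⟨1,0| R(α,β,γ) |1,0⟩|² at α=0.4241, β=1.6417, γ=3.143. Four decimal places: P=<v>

P=0.0050

D^1_{0,0}(0.4241,1.6417,3.143) = e^{-i·0·0.4241}·d^1_{0,0}(1.6417)·e^{-i·0·3.143}. Compute d first:
With c≡cos(β/2)=0.681599 and s≡sin(β/2)=0.731725, N=[1·1·1·1]^{1/2}=1.000000
k∈{0,1} keeps every argument non-negative
  k=0: (−1)^0·1.0000/(1)·0.6816^2·0.7317^0 = +0.464578
  k=1: (−1)^1·1.0000/(1)·0.6816^0·0.7317^2 = -0.535422
d^1_{0,0}(1.6417) = +0.464578 -0.535422 = -0.070844
|D^1_{0,0}|² = |d^1_{0,0}(β)|² = (-0.070844)² = 0.005019 (the z-rotation phases have unit modulus)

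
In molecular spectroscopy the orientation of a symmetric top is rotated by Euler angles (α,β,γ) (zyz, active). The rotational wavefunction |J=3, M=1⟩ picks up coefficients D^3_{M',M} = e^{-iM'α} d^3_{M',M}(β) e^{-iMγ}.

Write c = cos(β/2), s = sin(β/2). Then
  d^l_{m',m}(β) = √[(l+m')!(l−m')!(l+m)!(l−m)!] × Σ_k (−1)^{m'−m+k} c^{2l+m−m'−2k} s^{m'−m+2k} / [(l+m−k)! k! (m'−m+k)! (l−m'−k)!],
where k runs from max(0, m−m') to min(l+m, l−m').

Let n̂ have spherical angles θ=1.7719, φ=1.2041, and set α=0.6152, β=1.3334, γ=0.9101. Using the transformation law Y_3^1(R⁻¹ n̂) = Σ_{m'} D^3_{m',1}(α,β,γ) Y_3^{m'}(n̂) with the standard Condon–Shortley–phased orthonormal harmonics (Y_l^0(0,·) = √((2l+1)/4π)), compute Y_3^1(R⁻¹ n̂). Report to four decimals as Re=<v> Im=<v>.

Re=-0.3823 Im=-0.0169

Need the full column D^3_{m',1} for m'=−3..3 at α=0.6152, β=1.3334, γ=0.9101.
cos(β/2)=0.785867, sin(β/2)=0.618396
d^3_{-3,1}: single k=4 term ⇒ +0.349792;  D = +0.207572+0.281546i
d^3_{-2,1}: k∈[3..4] ⇒ +0.725900 -0.224741 = +0.501159;  D = +0.475670+0.157790i
d^3_{-1,1}: k∈[2..4] ⇒ +0.875145 -0.722528 +0.055924 = +0.208542;  D = +0.199539-0.060611i
d^3_{0,1}: k∈[1..3] ⇒ +0.642098 -1.192775 +0.246191 = -0.304485;  D = -0.186852+0.240411i
d^3_{1,1}: k∈[0..2] ⇒ +0.235555 -1.166860 +0.541896 = -0.389409;  D = -0.017711+0.389006i
d^3_{2,1}: k∈[0..1] ⇒ -0.586153 +0.725900 = +0.139747;  D = -0.075377-0.117675i
d^3_{3,1}: single k=0 term ⇒ +0.564904;  D = -0.523362-0.212622i
Y_3^{m'}(θ=1.7719,φ=1.2041) and Σ D·Y over m':
  (+0.2076+0.2815i)·(-0.3498+0.1780i)  (+0.4757+0.1578i)·(+0.1456+0.1312i)  (+0.1995-0.0606i)·(-0.0909+0.2366i)  (-0.1869+0.2404i)·(+0.2088+0.0000i)  (-0.0177+0.3890i)·(+0.0909+0.2366i)  (-0.0754-0.1177i)·(+0.1456-0.1312i)  (-0.5234-0.2126i)·(+0.3498+0.1780i)
Y_3^1(R⁻¹ n̂) = -0.382280-0.016865i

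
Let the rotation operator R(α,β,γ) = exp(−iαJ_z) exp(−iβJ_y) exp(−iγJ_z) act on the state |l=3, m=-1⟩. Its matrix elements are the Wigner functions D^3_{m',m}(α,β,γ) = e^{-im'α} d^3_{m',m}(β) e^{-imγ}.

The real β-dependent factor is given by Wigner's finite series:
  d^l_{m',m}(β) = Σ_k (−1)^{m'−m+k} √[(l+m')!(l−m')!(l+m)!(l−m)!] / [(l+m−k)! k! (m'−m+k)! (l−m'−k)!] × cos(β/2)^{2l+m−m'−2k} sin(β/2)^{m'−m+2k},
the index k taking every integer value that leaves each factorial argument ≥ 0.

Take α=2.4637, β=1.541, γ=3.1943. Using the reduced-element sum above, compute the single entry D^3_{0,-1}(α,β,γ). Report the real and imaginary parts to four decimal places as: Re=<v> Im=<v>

First d^3_{0,-1}(β=1.541), then the phase factors e^{-i(0)α} and e^{-i(-1)γ}:
c=cos(1.541/2)=0.717563, s=sin(1.541/2)=0.696494; N=√[6·6·2·24]=41.569219
Admissible k: 0..2 (factorial args all ≥0)
  k=0: (−1)^1·41.5692/(12)·0.7176^5·0.6965^1 = -0.458994
  k=1: (−1)^2·41.5692/(4)·0.7176^3·0.6965^3 = +1.297309
  k=2: (−1)^3·41.5692/(12)·0.7176^1·0.6965^5 = -0.407416
d^3_{0,-1}(1.541) = -0.458994 +1.297309 -0.407416 = +0.430900
Phases: e^{-i·(0)·2.4637}=+1.000000+0.000000i, e^{-i·(-1)·3.1943}=-0.998611-0.052683i ⇒ D=-0.430301-0.022701i

Re=-0.4303 Im=-0.0227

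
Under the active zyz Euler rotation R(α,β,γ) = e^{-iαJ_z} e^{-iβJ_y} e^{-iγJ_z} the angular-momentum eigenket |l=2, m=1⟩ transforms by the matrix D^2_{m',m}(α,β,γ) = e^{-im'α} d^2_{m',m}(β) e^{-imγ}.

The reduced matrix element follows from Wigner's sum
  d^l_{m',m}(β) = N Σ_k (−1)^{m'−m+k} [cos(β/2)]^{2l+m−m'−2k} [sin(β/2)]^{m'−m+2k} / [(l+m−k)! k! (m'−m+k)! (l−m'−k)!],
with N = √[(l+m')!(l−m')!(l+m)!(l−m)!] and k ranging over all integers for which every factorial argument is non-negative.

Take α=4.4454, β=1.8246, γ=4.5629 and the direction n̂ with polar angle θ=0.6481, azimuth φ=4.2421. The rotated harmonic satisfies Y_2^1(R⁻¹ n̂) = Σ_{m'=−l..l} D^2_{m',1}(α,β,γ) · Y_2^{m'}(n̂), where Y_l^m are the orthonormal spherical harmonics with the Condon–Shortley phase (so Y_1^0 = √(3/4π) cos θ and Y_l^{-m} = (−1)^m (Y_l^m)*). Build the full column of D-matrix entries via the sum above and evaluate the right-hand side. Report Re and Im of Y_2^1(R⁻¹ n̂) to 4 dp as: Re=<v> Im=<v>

Re=-0.0740 Im=0.2564

Need the full column D^2_{m',1} for m'=−2..2 at α=4.4454, β=1.8246, γ=4.5629.
cos(β/2)=0.611928, sin(β/2)=0.790913
d^2_{-2,1}: single k=3 term ⇒ +0.605504;  D = -0.227116-0.561296i
d^2_{-1,1}: k∈[2..3] ⇒ +0.702716 -0.391305 = +0.311411;  D = +0.309264-0.036507i
d^2_{0,1}: k∈[1..2] ⇒ +0.443921 -0.741588 = -0.297667;  D = +0.044332-0.294347i
d^2_{1,1}: k∈[0..1] ⇒ +0.140217 -0.702716 = -0.562499;  D = +0.514416+0.227554i
d^2_{2,1}: single k=0 term ⇒ -0.362460;  D = -0.228888+0.281047i
Y_2^{m'}(θ=0.6481,φ=4.2421) and Σ D·Y over m':
  (-0.2271-0.5613i)·(-0.0830-0.1137i)  (+0.3093-0.0365i)·(-0.1685+0.3314i)  (+0.0443-0.2943i)·(+0.2860+0.0000i)  (+0.5144+0.2276i)·(+0.1685+0.3314i)  (-0.2289+0.2810i)·(-0.0830+0.1137i)
Y_2^1(R⁻¹ n̂) = -0.074045+0.256359i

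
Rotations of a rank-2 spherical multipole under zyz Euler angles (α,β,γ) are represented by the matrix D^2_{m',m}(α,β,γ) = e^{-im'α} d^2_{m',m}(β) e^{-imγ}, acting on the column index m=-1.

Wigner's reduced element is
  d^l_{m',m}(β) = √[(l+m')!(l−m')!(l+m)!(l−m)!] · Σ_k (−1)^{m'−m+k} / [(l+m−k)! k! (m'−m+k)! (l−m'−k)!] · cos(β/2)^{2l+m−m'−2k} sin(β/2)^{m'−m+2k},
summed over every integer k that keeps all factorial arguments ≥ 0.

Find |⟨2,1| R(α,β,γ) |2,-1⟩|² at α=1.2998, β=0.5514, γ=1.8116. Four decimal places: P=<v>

P=0.0401

D^2_{1,-1}(1.2998,0.5514,1.8116) = e^{-i·1·1.2998}·d^2_{1,-1}(0.5514)·e^{-i·-1·1.8116}. Compute d first:
Half-angle: c=0.962235, s=0.272221. N=√(6·1·1·6)=6.000000
k: max(0,(-1)−(1))=0 … min(2+(-1),2−(1))=1
  k=0: (−1)^2·6.0000/(2)·0.9622^2·0.2722^2 = +0.205838
  k=1: (−1)^3·6.0000/(6)·0.9622^0·0.2722^4 = -0.005491
d^2_{1,-1}(0.5514) = +0.205838 -0.005491 = +0.200346
|D^2_{1,-1}|² = |d^2_{1,-1}(β)|² = (+0.200346)² = 0.040139 (the z-rotation phases have unit modulus)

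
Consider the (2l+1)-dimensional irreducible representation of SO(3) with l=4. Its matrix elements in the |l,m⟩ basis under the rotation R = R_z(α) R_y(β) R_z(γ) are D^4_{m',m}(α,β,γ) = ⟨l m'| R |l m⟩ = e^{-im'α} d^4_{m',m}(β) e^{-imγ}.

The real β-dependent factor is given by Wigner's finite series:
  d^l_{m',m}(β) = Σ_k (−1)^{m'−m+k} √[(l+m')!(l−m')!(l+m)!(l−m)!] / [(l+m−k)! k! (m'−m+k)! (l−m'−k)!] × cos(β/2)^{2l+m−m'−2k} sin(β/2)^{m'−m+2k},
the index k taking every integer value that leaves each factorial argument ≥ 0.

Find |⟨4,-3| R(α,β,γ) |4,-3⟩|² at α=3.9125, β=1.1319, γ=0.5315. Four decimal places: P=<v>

P=0.2211

D^4_{-3,-3}(3.9125,1.1319,0.5315) = e^{-i·-3·3.9125}·d^4_{-3,-3}(1.1319)·e^{-i·-3·0.5315}. Compute d first:
With c≡cos(β/2)=0.844080 and s≡sin(β/2)=0.536218, N=[1·5040·1·5040]^{1/2}=5040.000000
The bounds max(0,m−m')=0 and min(l+m,l−m')=1 give 2 terms
  k=0: (−1)^0·5040.0000/(5040)·0.8441^8·0.5362^0 = +0.257672
  k=1: (−1)^1·5040.0000/(720)·0.8441^6·0.5362^2 = -0.727916
d^4_{-3,-3}(1.1319) = +0.257672 -0.727916 = -0.470244
|D^4_{-3,-3}|² = |d^4_{-3,-3}(β)|² = (-0.470244)² = 0.221129 (the z-rotation phases have unit modulus)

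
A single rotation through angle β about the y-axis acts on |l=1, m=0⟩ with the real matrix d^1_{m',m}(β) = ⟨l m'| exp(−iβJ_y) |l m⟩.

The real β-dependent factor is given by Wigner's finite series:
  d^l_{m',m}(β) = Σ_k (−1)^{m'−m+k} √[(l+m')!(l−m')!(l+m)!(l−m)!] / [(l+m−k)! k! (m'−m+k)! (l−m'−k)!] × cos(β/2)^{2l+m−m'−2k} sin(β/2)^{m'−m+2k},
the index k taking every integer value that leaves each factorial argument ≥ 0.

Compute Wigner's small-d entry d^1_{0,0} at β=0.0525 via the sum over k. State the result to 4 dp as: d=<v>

d=0.9986

d^1_{0,0}(β=0.0525) via Wigner's sum:
Half-angle: c=0.999655, s=0.026247. N=√(1·1·1·1)=1.000000
Admissible k: 0..1 (factorial args all ≥0)
  k=0: (−1)^0·1.0000/(1)·0.9997^2·0.0262^0 = +0.999311
  k=1: (−1)^1·1.0000/(1)·0.9997^0·0.0262^2 = -0.000689
d^1_{0,0}(0.0525) = +0.999311 -0.000689 = +0.998622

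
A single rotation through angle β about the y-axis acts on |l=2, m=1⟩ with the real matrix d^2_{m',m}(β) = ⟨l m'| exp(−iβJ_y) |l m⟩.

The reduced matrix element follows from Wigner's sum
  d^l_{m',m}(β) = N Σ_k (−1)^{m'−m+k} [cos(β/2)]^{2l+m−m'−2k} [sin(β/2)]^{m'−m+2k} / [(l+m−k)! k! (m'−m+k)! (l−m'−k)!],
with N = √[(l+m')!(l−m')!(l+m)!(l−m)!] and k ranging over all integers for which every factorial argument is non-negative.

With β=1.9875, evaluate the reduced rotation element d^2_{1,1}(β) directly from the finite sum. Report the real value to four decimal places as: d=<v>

d=-0.5386

d^2_{1,1}(β=1.9875) via Wigner's sum:
c=cos(1.9875/2)=0.545551, s=sin(1.9875/2)=0.838078; N=√[6·1·6·1]=6.000000
k∈{0,1} keeps every argument non-negative
  k=0: (−1)^0·6.0000/(6)·0.5456^4·0.8381^0 = +0.088581
  k=1: (−1)^1·6.0000/(2)·0.5456^2·0.8381^2 = -0.627134
d^2_{1,1}(1.9875) = +0.088581 -0.627134 = -0.538553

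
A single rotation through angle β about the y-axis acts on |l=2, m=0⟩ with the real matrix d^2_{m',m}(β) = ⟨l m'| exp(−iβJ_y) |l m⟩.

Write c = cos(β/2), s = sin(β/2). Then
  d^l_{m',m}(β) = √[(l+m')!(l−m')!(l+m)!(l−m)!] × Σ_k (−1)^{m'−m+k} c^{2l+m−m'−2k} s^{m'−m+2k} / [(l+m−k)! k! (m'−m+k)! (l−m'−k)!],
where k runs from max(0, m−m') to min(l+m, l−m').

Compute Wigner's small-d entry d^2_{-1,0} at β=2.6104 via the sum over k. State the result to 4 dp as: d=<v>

d^2_{-1,0}(β=2.6104) via Wigner's sum:
Half-angle: c=0.262485, s=0.964936. N=√(1·6·2·2)=4.898979
k∈{1,2} keeps every argument non-negative
  k=1: (−1)^0·4.8990/(2)·0.2625^3·0.9649^1 = +0.042745
  k=2: (−1)^1·4.8990/(2)·0.2625^1·0.9649^3 = -0.577664
d^2_{-1,0}(2.6104) = +0.042745 -0.577664 = -0.534919

d=-0.5349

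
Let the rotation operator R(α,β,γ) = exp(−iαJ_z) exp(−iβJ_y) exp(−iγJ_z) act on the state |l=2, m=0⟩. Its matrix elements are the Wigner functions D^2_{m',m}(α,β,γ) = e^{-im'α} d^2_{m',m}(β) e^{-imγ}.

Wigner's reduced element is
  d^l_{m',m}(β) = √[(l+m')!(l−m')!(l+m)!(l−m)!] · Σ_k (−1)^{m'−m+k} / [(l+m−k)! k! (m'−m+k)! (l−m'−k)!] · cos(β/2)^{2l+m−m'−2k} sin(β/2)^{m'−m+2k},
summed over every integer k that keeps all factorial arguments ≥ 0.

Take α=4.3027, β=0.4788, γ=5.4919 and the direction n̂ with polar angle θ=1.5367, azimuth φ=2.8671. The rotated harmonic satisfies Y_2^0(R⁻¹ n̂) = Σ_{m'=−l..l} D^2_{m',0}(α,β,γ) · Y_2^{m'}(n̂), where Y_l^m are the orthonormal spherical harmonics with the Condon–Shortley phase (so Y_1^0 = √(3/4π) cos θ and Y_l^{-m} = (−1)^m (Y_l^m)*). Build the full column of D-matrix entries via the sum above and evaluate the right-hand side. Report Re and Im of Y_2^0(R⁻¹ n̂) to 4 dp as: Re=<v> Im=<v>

Re=-0.3073 Im=0.0000

Need the full column D^2_{m',0} for m'=−2..2 at α=4.3027, β=0.4788, γ=5.4919.
cos(β/2)=0.971480, sin(β/2)=0.237120
d^2_{-2,0}: single k=2 term ⇒ +0.129981;  D = -0.088735+0.094980i
d^2_{-1,0}: k∈[1..2] ⇒ +0.532532 -0.031726 = +0.500806;  D = -0.199483-0.459362i
d^2_{0,0}: k∈[0..2] ⇒ +0.890710 -0.212258 +0.003161 = +0.681613;  D = +0.681613+0.000000i
d^2_{1,0}: k∈[0..1] ⇒ -0.532532 +0.031726 = -0.500806;  D = +0.199483-0.459362i
d^2_{2,0}: single k=0 term ⇒ +0.129981;  D = -0.088735-0.094980i
Y_2^{m'}(θ=1.5367,φ=2.8671) and Σ D·Y over m':
  (-0.0887+0.0950i)·(+0.3291+0.2013i)  (-0.1995-0.4594i)·(-0.0253-0.0071i)  (+0.6816+0.0000i)·(-0.3143+0.0000i)  (+0.1995-0.4594i)·(+0.0253-0.0071i)  (-0.0887-0.0950i)·(+0.3291-0.2013i)
Y_2^0(R⁻¹ n̂) = -0.307328+0.000000i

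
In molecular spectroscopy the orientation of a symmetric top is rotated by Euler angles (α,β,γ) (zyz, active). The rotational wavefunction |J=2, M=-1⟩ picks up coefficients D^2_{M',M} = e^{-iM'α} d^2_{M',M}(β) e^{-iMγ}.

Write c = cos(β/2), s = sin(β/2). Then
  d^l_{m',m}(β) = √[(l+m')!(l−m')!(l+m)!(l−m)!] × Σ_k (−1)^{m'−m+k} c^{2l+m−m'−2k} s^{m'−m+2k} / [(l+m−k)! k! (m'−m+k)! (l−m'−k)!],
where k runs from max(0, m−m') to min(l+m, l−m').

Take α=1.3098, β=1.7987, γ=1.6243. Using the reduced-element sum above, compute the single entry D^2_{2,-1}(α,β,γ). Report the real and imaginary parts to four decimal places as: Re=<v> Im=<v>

Re=-0.3250 Im=0.5009

First d^2_{2,-1}(β=1.7987), then the phase factors e^{-i(2)α} and e^{-i(-1)γ}:
Half-angle: c=0.622119, s=0.782923. N=√(24·1·1·6)=12.000000
Admissible k: 0..0 (factorial args all ≥0)
  k=0: (−1)^3·12.0000/(6)·0.6221^1·0.7829^3 = -0.597118
d^2_{2,-1}(1.7987) = -0.597118
Attach z-rotation phases: D = e^{-i(2)(1.3098)}·(-0.597118)·e^{-i(-1)(1.6243)} = -0.324982+0.500936i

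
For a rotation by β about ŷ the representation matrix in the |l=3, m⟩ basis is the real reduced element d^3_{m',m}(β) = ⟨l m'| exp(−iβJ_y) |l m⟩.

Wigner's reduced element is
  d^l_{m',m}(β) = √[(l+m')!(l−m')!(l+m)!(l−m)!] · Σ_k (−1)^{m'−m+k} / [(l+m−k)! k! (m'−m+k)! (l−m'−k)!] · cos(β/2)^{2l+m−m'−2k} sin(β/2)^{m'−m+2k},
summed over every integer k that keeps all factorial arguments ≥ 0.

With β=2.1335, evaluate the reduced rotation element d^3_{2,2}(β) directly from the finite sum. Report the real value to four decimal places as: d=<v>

d^3_{2,2}(β=2.1335) via Wigner's sum:
Half-angle: c=0.482973, s=0.875635. N=√(120·1·120·1)=120.000000
k: max(0,(2)−(2))=0 … min(3+(2),3−(2))=1
  k=0: (−1)^0·120.0000/(120)·0.4830^6·0.8756^0 = +0.012692
  k=1: (−1)^1·120.0000/(24)·0.4830^4·0.8756^2 = -0.208596
d^3_{2,2}(2.1335) = +0.012692 -0.208596 = -0.195904

d=-0.1959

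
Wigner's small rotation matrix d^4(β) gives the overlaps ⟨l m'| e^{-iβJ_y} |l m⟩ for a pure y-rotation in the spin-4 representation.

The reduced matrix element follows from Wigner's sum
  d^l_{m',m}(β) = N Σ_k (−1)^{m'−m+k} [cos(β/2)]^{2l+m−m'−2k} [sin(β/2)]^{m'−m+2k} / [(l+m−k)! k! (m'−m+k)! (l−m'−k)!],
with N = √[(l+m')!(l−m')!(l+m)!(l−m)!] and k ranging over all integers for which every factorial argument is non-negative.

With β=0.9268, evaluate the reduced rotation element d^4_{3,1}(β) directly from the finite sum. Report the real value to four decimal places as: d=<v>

d=0.4744

d^4_{3,1}(β=0.9268) via Wigner's sum:
Half-angle: c=0.894538, s=0.446992. N=√(5040·1·120·6)=1904.940944
k∈{0,1} keeps every argument non-negative
  k=0: (−1)^2·1904.9409/(240)·0.8945^6·0.4470^2 = +0.812573
  k=1: (−1)^3·1904.9409/(144)·0.8945^4·0.4470^4 = -0.338153
d^4_{3,1}(0.9268) = +0.812573 -0.338153 = +0.474420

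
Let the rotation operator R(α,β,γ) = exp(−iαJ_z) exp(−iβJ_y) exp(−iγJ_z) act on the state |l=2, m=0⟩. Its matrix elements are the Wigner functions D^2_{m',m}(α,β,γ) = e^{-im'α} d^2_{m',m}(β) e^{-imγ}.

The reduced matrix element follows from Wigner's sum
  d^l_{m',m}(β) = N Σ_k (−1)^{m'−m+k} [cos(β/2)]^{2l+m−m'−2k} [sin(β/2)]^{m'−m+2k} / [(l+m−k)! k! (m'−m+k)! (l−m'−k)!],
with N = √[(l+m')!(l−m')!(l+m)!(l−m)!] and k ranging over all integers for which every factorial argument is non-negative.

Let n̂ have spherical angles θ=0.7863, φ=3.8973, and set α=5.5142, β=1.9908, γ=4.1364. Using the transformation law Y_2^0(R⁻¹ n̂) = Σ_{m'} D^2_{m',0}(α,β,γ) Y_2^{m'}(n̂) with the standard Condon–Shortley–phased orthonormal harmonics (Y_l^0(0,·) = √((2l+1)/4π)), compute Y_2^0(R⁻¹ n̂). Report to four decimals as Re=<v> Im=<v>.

Re=-0.2198 Im=0.0000

Need the full column D^2_{m',0} for m'=−2..2 at α=5.5142, β=1.9908, γ=4.1364.
cos(β/2)=0.544167, sin(β/2)=0.838977
d^2_{-2,0}: single k=2 term ⇒ +0.510552;  D = +0.016756-0.510277i
d^2_{-1,0}: k∈[1..2] ⇒ +0.331149 -0.787151 = -0.456002;  D = -0.327691+0.317107i
d^2_{0,0}: k∈[0..2] ⇒ +0.087686 -0.833729 +0.495450 = -0.250593;  D = -0.250593+0.000000i
d^2_{1,0}: k∈[0..1] ⇒ -0.331149 +0.787151 = +0.456002;  D = +0.327691+0.317107i
d^2_{2,0}: single k=0 term ⇒ +0.510552;  D = +0.016756+0.510277i
Y_2^{m'}(θ=0.7863,φ=3.8973) and Σ D·Y over m':
  (+0.0168-0.5103i)·(+0.0115-0.1931i)  (-0.3277+0.3171i)·(-0.2811+0.2649i)  (-0.2506+0.0000i)·(+0.1568+0.0000i)  (+0.3277+0.3171i)·(+0.2811+0.2649i)  (+0.0168+0.5103i)·(+0.0115+0.1931i)
Y_2^0(R⁻¹ n̂) = -0.219798-0.000000i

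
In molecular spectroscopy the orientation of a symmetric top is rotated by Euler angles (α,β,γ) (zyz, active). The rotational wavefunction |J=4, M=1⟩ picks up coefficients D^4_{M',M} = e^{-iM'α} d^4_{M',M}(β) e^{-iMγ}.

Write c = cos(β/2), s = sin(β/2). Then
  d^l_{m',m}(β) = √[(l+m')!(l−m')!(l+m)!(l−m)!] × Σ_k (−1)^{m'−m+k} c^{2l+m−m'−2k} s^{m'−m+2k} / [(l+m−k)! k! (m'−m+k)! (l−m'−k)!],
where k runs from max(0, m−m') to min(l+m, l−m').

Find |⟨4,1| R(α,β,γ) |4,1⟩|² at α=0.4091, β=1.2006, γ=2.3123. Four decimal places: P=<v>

D^4_{1,1}(0.4091,1.2006,2.3123) = e^{-i·1·0.4091}·d^4_{1,1}(1.2006)·e^{-i·1·2.3123}. Compute d first:
Half-angle: c=0.825166, s=0.564890. N=√(120·6·120·6)=720.000000
Admissible k: 0..3 (factorial args all ≥0)
  k=0: (−1)^0·720.0000/(720)·0.8252^8·0.5649^0 = +0.214947
  k=1: (−1)^1·720.0000/(48)·0.8252^6·0.5649^2 = -1.511011
  k=2: (−1)^2·720.0000/(24)·0.8252^4·0.5649^4 = +1.416259
  k=3: (−1)^3·720.0000/(72)·0.8252^2·0.5649^6 = -0.221241
d^4_{1,1}(1.2006) = +0.214947 -1.511011 +1.416259 -0.221241 = -0.101047
|D^4_{1,1}|² = |d^4_{1,1}(β)|² = (-0.101047)² = 0.010210 (the z-rotation phases have unit modulus)

P=0.0102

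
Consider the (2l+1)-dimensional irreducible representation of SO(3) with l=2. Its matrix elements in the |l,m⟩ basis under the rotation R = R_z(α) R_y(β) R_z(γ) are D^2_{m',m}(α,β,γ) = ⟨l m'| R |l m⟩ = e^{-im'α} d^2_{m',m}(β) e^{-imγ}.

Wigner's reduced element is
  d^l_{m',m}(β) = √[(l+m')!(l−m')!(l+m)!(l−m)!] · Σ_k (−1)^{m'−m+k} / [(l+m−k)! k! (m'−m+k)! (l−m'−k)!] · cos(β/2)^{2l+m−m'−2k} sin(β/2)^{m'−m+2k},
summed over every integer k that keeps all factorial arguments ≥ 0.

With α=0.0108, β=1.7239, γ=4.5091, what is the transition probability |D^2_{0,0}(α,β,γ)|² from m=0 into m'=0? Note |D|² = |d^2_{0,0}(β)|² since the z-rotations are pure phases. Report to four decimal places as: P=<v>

P=0.2163

D^2_{0,0}(0.0108,1.7239,4.5091) = e^{-i·0·0.0108}·d^2_{0,0}(1.7239)·e^{-i·0·4.5091}. Compute d first:
With c≡cos(β/2)=0.650958 and s≡sin(β/2)=0.759113, N=[2·2·2·2]^{1/2}=4.000000
Admissible k: 0..2 (factorial args all ≥0)
  k=0: (−1)^0·4.0000/(4)·0.6510^4·0.7591^0 = +0.179561
  k=1: (−1)^1·4.0000/(1)·0.6510^2·0.7591^2 = -0.976742
  k=2: (−1)^2·4.0000/(4)·0.6510^0·0.7591^4 = +0.332068
d^2_{0,0}(1.7239) = +0.179561 -0.976742 +0.332068 = -0.465113
|D^2_{0,0}|² = |d^2_{0,0}(β)|² = (-0.465113)² = 0.216330 (the z-rotation phases have unit modulus)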